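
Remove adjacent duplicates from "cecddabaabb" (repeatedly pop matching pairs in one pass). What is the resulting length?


Input: cecddabaabb
Stack-based adjacent duplicate removal:
  Read 'c': push. Stack: c
  Read 'e': push. Stack: ce
  Read 'c': push. Stack: cec
  Read 'd': push. Stack: cecd
  Read 'd': matches stack top 'd' => pop. Stack: cec
  Read 'a': push. Stack: ceca
  Read 'b': push. Stack: cecab
  Read 'a': push. Stack: cecaba
  Read 'a': matches stack top 'a' => pop. Stack: cecab
  Read 'b': matches stack top 'b' => pop. Stack: ceca
  Read 'b': push. Stack: cecab
Final stack: "cecab" (length 5)

5


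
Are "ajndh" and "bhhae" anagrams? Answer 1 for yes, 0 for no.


Strings: "ajndh", "bhhae"
Sorted first:  adhjn
Sorted second: abehh
Differ at position 1: 'd' vs 'b' => not anagrams

0


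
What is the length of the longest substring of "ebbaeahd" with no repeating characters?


Input: "ebbaeahd"
Sliding window (track last position of each char):
  Position 0 ('e'): window [0,0] length 1 -- new best
  Position 1 ('b'): window [0,1] length 2 -- new best
  Position 2 ('b'): repeat (last at 1), move window start to 2
  Position 2 ('b'): window [2,2] length 1
  Position 3 ('a'): window [2,3] length 2
  Position 4 ('e'): window [2,4] length 3 -- new best
  Position 5 ('a'): repeat (last at 3), move window start to 4
  Position 5 ('a'): window [4,5] length 2
  Position 6 ('h'): window [4,6] length 3
  Position 7 ('d'): window [4,7] length 4 -- new best
Longest substring with no repeats: "eahd" with length 4

4


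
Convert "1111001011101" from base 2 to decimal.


Input: "1111001011101" in base 2
Positional expansion:
  Digit '1' (value 1) x 2^12 = 4096
  Digit '1' (value 1) x 2^11 = 2048
  Digit '1' (value 1) x 2^10 = 1024
  Digit '1' (value 1) x 2^9 = 512
  Digit '0' (value 0) x 2^8 = 0
  Digit '0' (value 0) x 2^7 = 0
  Digit '1' (value 1) x 2^6 = 64
  Digit '0' (value 0) x 2^5 = 0
  Digit '1' (value 1) x 2^4 = 16
  Digit '1' (value 1) x 2^3 = 8
  Digit '1' (value 1) x 2^2 = 4
  Digit '0' (value 0) x 2^1 = 0
  Digit '1' (value 1) x 2^0 = 1
Sum = 7773

7773


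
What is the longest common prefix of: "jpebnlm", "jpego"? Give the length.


Words: jpebnlm, jpego
  Position 0: all 'j' => match
  Position 1: all 'p' => match
  Position 2: all 'e' => match
  Position 3: ('b', 'g') => mismatch, stop
LCP = "jpe" (length 3)

3


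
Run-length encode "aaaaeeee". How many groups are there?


Input: aaaaeeee
Scanning for consecutive runs:
  Group 1: 'a' x 4 (positions 0-3)
  Group 2: 'e' x 4 (positions 4-7)
Total groups: 2

2


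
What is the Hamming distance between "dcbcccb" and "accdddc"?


Comparing "dcbcccb" and "accdddc" position by position:
  Position 0: 'd' vs 'a' => differ
  Position 1: 'c' vs 'c' => same
  Position 2: 'b' vs 'c' => differ
  Position 3: 'c' vs 'd' => differ
  Position 4: 'c' vs 'd' => differ
  Position 5: 'c' vs 'd' => differ
  Position 6: 'b' vs 'c' => differ
Total differences (Hamming distance): 6

6


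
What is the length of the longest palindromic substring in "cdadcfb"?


Input: "cdadcfb"
Checking substrings for palindromes:
  [0:5] "cdadc" (len 5) => palindrome
  [1:4] "dad" (len 3) => palindrome
Longest palindromic substring: "cdadc" with length 5

5


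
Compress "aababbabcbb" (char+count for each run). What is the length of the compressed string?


Input: aababbabcbb
Runs:
  'a' x 2 => "a2"
  'b' x 1 => "b1"
  'a' x 1 => "a1"
  'b' x 2 => "b2"
  'a' x 1 => "a1"
  'b' x 1 => "b1"
  'c' x 1 => "c1"
  'b' x 2 => "b2"
Compressed: "a2b1a1b2a1b1c1b2"
Compressed length: 16

16


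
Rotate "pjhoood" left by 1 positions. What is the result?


Input: "pjhoood", rotate left by 1
First 1 characters: "p"
Remaining characters: "jhoood"
Concatenate remaining + first: "jhoood" + "p" = "jhooodp"

jhooodp


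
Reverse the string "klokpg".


Input: klokpg
Reading characters right to left:
  Position 5: 'g'
  Position 4: 'p'
  Position 3: 'k'
  Position 2: 'o'
  Position 1: 'l'
  Position 0: 'k'
Reversed: gpkolk

gpkolk


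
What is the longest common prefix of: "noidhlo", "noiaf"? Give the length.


Words: noidhlo, noiaf
  Position 0: all 'n' => match
  Position 1: all 'o' => match
  Position 2: all 'i' => match
  Position 3: ('d', 'a') => mismatch, stop
LCP = "noi" (length 3)

3


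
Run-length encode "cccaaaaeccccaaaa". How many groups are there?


Input: cccaaaaeccccaaaa
Scanning for consecutive runs:
  Group 1: 'c' x 3 (positions 0-2)
  Group 2: 'a' x 4 (positions 3-6)
  Group 3: 'e' x 1 (positions 7-7)
  Group 4: 'c' x 4 (positions 8-11)
  Group 5: 'a' x 4 (positions 12-15)
Total groups: 5

5


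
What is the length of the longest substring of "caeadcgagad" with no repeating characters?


Input: "caeadcgagad"
Sliding window (track last position of each char):
  Position 0 ('c'): window [0,0] length 1 -- new best
  Position 1 ('a'): window [0,1] length 2 -- new best
  Position 2 ('e'): window [0,2] length 3 -- new best
  Position 3 ('a'): repeat (last at 1), move window start to 2
  Position 3 ('a'): window [2,3] length 2
  Position 4 ('d'): window [2,4] length 3
  Position 5 ('c'): window [2,5] length 4 -- new best
  Position 6 ('g'): window [2,6] length 5 -- new best
  Position 7 ('a'): repeat (last at 3), move window start to 4
  Position 7 ('a'): window [4,7] length 4
  Position 8 ('g'): repeat (last at 6), move window start to 7
  Position 8 ('g'): window [7,8] length 2
  Position 9 ('a'): repeat (last at 7), move window start to 8
  Position 9 ('a'): window [8,9] length 2
  Position 10 ('d'): window [8,10] length 3
Longest substring with no repeats: "eadcg" with length 5

5


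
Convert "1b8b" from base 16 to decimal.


Input: "1b8b" in base 16
Positional expansion:
  Digit '1' (value 1) x 16^3 = 4096
  Digit 'b' (value 11) x 16^2 = 2816
  Digit '8' (value 8) x 16^1 = 128
  Digit 'b' (value 11) x 16^0 = 11
Sum = 7051

7051


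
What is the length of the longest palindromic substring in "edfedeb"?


Input: "edfedeb"
Checking substrings for palindromes:
  [3:6] "ede" (len 3) => palindrome
Longest palindromic substring: "ede" with length 3

3


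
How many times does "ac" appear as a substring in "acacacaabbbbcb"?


Searching for "ac" in "acacacaabbbbcb"
Scanning each position:
  Position 0: "ac" => MATCH
  Position 1: "ca" => no
  Position 2: "ac" => MATCH
  Position 3: "ca" => no
  Position 4: "ac" => MATCH
  Position 5: "ca" => no
  Position 6: "aa" => no
  Position 7: "ab" => no
  Position 8: "bb" => no
  Position 9: "bb" => no
  Position 10: "bb" => no
  Position 11: "bc" => no
  Position 12: "cb" => no
Total occurrences: 3

3


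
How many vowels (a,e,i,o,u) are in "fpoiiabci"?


Input: fpoiiabci
Checking each character:
  'f' at position 0: consonant
  'p' at position 1: consonant
  'o' at position 2: vowel (running total: 1)
  'i' at position 3: vowel (running total: 2)
  'i' at position 4: vowel (running total: 3)
  'a' at position 5: vowel (running total: 4)
  'b' at position 6: consonant
  'c' at position 7: consonant
  'i' at position 8: vowel (running total: 5)
Total vowels: 5

5


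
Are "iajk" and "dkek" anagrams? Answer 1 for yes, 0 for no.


Strings: "iajk", "dkek"
Sorted first:  aijk
Sorted second: dekk
Differ at position 0: 'a' vs 'd' => not anagrams

0


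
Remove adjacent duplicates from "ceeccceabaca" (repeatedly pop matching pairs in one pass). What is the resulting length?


Input: ceeccceabaca
Stack-based adjacent duplicate removal:
  Read 'c': push. Stack: c
  Read 'e': push. Stack: ce
  Read 'e': matches stack top 'e' => pop. Stack: c
  Read 'c': matches stack top 'c' => pop. Stack: (empty)
  Read 'c': push. Stack: c
  Read 'c': matches stack top 'c' => pop. Stack: (empty)
  Read 'e': push. Stack: e
  Read 'a': push. Stack: ea
  Read 'b': push. Stack: eab
  Read 'a': push. Stack: eaba
  Read 'c': push. Stack: eabac
  Read 'a': push. Stack: eabaca
Final stack: "eabaca" (length 6)

6


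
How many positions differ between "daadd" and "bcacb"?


Comparing "daadd" and "bcacb" position by position:
  Position 0: 'd' vs 'b' => DIFFER
  Position 1: 'a' vs 'c' => DIFFER
  Position 2: 'a' vs 'a' => same
  Position 3: 'd' vs 'c' => DIFFER
  Position 4: 'd' vs 'b' => DIFFER
Positions that differ: 4

4


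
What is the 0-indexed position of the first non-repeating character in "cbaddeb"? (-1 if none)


Input: cbaddeb
Character frequencies:
  'a': 1
  'b': 2
  'c': 1
  'd': 2
  'e': 1
Scanning left to right for freq == 1:
  Position 0 ('c'): unique! => answer = 0

0


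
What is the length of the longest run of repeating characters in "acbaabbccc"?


Input: "acbaabbccc"
Scanning for longest run:
  Position 1 ('c'): new char, reset run to 1
  Position 2 ('b'): new char, reset run to 1
  Position 3 ('a'): new char, reset run to 1
  Position 4 ('a'): continues run of 'a', length=2
  Position 5 ('b'): new char, reset run to 1
  Position 6 ('b'): continues run of 'b', length=2
  Position 7 ('c'): new char, reset run to 1
  Position 8 ('c'): continues run of 'c', length=2
  Position 9 ('c'): continues run of 'c', length=3
Longest run: 'c' with length 3

3


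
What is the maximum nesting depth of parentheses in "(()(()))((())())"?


Input: "(()(()))((())())"
Tracking depth:
  Position 0 '(': depth becomes 1
  Position 1 '(': depth becomes 2
  Position 2 ')': depth becomes 1
  Position 3 '(': depth becomes 2
  Position 4 '(': depth becomes 3
  Position 5 ')': depth becomes 2
  Position 6 ')': depth becomes 1
  Position 7 ')': depth becomes 0
  Position 8 '(': depth becomes 1
  Position 9 '(': depth becomes 2
  Position 10 '(': depth becomes 3
  Position 11 ')': depth becomes 2
  Position 12 ')': depth becomes 1
  Position 13 '(': depth becomes 2
  Position 14 ')': depth becomes 1
  Position 15 ')': depth becomes 0
Maximum depth reached: 3

3


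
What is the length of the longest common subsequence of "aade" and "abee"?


LCS of "aade" and "abee"
DP table:
           a    b    e    e
      0    0    0    0    0
  a   0    1    1    1    1
  a   0    1    1    1    1
  d   0    1    1    1    1
  e   0    1    1    2    2
LCS length = dp[4][4] = 2

2


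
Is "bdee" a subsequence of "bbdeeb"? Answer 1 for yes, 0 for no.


Check if "bdee" is a subsequence of "bbdeeb"
Greedy scan:
  Position 0 ('b'): matches sub[0] = 'b'
  Position 1 ('b'): no match needed
  Position 2 ('d'): matches sub[1] = 'd'
  Position 3 ('e'): matches sub[2] = 'e'
  Position 4 ('e'): matches sub[3] = 'e'
  Position 5 ('b'): no match needed
All 4 characters matched => is a subsequence

1


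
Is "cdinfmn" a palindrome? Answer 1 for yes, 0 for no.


Input: cdinfmn
Reversed: nmfnidc
  Compare pos 0 ('c') with pos 6 ('n'): MISMATCH
  Compare pos 1 ('d') with pos 5 ('m'): MISMATCH
  Compare pos 2 ('i') with pos 4 ('f'): MISMATCH
Result: not a palindrome

0


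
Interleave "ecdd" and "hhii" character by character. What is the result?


Interleaving "ecdd" and "hhii":
  Position 0: 'e' from first, 'h' from second => "eh"
  Position 1: 'c' from first, 'h' from second => "ch"
  Position 2: 'd' from first, 'i' from second => "di"
  Position 3: 'd' from first, 'i' from second => "di"
Result: ehchdidi

ehchdidi


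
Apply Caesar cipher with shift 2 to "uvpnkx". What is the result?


Caesar cipher: shift "uvpnkx" by 2
  'u' (pos 20) + 2 = pos 22 = 'w'
  'v' (pos 21) + 2 = pos 23 = 'x'
  'p' (pos 15) + 2 = pos 17 = 'r'
  'n' (pos 13) + 2 = pos 15 = 'p'
  'k' (pos 10) + 2 = pos 12 = 'm'
  'x' (pos 23) + 2 = pos 25 = 'z'
Result: wxrpmz

wxrpmz


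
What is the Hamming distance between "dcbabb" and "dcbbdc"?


Comparing "dcbabb" and "dcbbdc" position by position:
  Position 0: 'd' vs 'd' => same
  Position 1: 'c' vs 'c' => same
  Position 2: 'b' vs 'b' => same
  Position 3: 'a' vs 'b' => differ
  Position 4: 'b' vs 'd' => differ
  Position 5: 'b' vs 'c' => differ
Total differences (Hamming distance): 3

3


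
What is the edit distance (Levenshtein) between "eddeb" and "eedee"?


Computing edit distance: "eddeb" -> "eedee"
DP table:
           e    e    d    e    e
      0    1    2    3    4    5
  e   1    0    1    2    3    4
  d   2    1    1    1    2    3
  d   3    2    2    1    2    3
  e   4    3    2    2    1    2
  b   5    4    3    3    2    2
Edit distance = dp[5][5] = 2

2


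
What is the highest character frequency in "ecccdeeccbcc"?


Input: ecccdeeccbcc
Character counts:
  'b': 1
  'c': 7
  'd': 1
  'e': 3
Maximum frequency: 7

7


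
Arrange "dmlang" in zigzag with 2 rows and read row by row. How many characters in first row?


Zigzag "dmlang" into 2 rows:
Placing characters:
  'd' => row 0
  'm' => row 1
  'l' => row 0
  'a' => row 1
  'n' => row 0
  'g' => row 1
Rows:
  Row 0: "dln"
  Row 1: "mag"
First row length: 3

3


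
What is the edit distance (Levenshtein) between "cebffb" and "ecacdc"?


Computing edit distance: "cebffb" -> "ecacdc"
DP table:
           e    c    a    c    d    c
      0    1    2    3    4    5    6
  c   1    1    1    2    3    4    5
  e   2    1    2    2    3    4    5
  b   3    2    2    3    3    4    5
  f   4    3    3    3    4    4    5
  f   5    4    4    4    4    5    5
  b   6    5    5    5    5    5    6
Edit distance = dp[6][6] = 6

6


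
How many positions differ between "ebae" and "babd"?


Comparing "ebae" and "babd" position by position:
  Position 0: 'e' vs 'b' => DIFFER
  Position 1: 'b' vs 'a' => DIFFER
  Position 2: 'a' vs 'b' => DIFFER
  Position 3: 'e' vs 'd' => DIFFER
Positions that differ: 4

4


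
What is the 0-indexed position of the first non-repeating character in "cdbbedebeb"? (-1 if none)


Input: cdbbedebeb
Character frequencies:
  'b': 4
  'c': 1
  'd': 2
  'e': 3
Scanning left to right for freq == 1:
  Position 0 ('c'): unique! => answer = 0

0


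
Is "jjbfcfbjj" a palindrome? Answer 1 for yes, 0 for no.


Input: jjbfcfbjj
Reversed: jjbfcfbjj
  Compare pos 0 ('j') with pos 8 ('j'): match
  Compare pos 1 ('j') with pos 7 ('j'): match
  Compare pos 2 ('b') with pos 6 ('b'): match
  Compare pos 3 ('f') with pos 5 ('f'): match
Result: palindrome

1


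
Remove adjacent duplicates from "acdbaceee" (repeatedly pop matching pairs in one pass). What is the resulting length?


Input: acdbaceee
Stack-based adjacent duplicate removal:
  Read 'a': push. Stack: a
  Read 'c': push. Stack: ac
  Read 'd': push. Stack: acd
  Read 'b': push. Stack: acdb
  Read 'a': push. Stack: acdba
  Read 'c': push. Stack: acdbac
  Read 'e': push. Stack: acdbace
  Read 'e': matches stack top 'e' => pop. Stack: acdbac
  Read 'e': push. Stack: acdbace
Final stack: "acdbace" (length 7)

7


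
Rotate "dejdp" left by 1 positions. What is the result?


Input: "dejdp", rotate left by 1
First 1 characters: "d"
Remaining characters: "ejdp"
Concatenate remaining + first: "ejdp" + "d" = "ejdpd"

ejdpd


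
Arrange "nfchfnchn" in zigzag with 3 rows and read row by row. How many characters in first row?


Zigzag "nfchfnchn" into 3 rows:
Placing characters:
  'n' => row 0
  'f' => row 1
  'c' => row 2
  'h' => row 1
  'f' => row 0
  'n' => row 1
  'c' => row 2
  'h' => row 1
  'n' => row 0
Rows:
  Row 0: "nfn"
  Row 1: "fhnh"
  Row 2: "cc"
First row length: 3

3


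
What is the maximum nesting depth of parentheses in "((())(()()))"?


Input: "((())(()()))"
Tracking depth:
  Position 0 '(': depth becomes 1
  Position 1 '(': depth becomes 2
  Position 2 '(': depth becomes 3
  Position 3 ')': depth becomes 2
  Position 4 ')': depth becomes 1
  Position 5 '(': depth becomes 2
  Position 6 '(': depth becomes 3
  Position 7 ')': depth becomes 2
  Position 8 '(': depth becomes 3
  Position 9 ')': depth becomes 2
  Position 10 ')': depth becomes 1
  Position 11 ')': depth becomes 0
Maximum depth reached: 3

3


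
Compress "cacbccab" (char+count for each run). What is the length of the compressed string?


Input: cacbccab
Runs:
  'c' x 1 => "c1"
  'a' x 1 => "a1"
  'c' x 1 => "c1"
  'b' x 1 => "b1"
  'c' x 2 => "c2"
  'a' x 1 => "a1"
  'b' x 1 => "b1"
Compressed: "c1a1c1b1c2a1b1"
Compressed length: 14

14


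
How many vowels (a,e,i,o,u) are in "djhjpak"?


Input: djhjpak
Checking each character:
  'd' at position 0: consonant
  'j' at position 1: consonant
  'h' at position 2: consonant
  'j' at position 3: consonant
  'p' at position 4: consonant
  'a' at position 5: vowel (running total: 1)
  'k' at position 6: consonant
Total vowels: 1

1


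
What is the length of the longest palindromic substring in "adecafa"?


Input: "adecafa"
Checking substrings for palindromes:
  [4:7] "afa" (len 3) => palindrome
Longest palindromic substring: "afa" with length 3

3


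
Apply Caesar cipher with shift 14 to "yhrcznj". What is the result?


Caesar cipher: shift "yhrcznj" by 14
  'y' (pos 24) + 14 = pos 12 = 'm'
  'h' (pos 7) + 14 = pos 21 = 'v'
  'r' (pos 17) + 14 = pos 5 = 'f'
  'c' (pos 2) + 14 = pos 16 = 'q'
  'z' (pos 25) + 14 = pos 13 = 'n'
  'n' (pos 13) + 14 = pos 1 = 'b'
  'j' (pos 9) + 14 = pos 23 = 'x'
Result: mvfqnbx

mvfqnbx


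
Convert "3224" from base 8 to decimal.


Input: "3224" in base 8
Positional expansion:
  Digit '3' (value 3) x 8^3 = 1536
  Digit '2' (value 2) x 8^2 = 128
  Digit '2' (value 2) x 8^1 = 16
  Digit '4' (value 4) x 8^0 = 4
Sum = 1684

1684


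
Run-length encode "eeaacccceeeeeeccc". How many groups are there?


Input: eeaacccceeeeeeccc
Scanning for consecutive runs:
  Group 1: 'e' x 2 (positions 0-1)
  Group 2: 'a' x 2 (positions 2-3)
  Group 3: 'c' x 4 (positions 4-7)
  Group 4: 'e' x 6 (positions 8-13)
  Group 5: 'c' x 3 (positions 14-16)
Total groups: 5

5


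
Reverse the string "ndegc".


Input: ndegc
Reading characters right to left:
  Position 4: 'c'
  Position 3: 'g'
  Position 2: 'e'
  Position 1: 'd'
  Position 0: 'n'
Reversed: cgedn

cgedn


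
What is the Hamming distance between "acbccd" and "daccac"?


Comparing "acbccd" and "daccac" position by position:
  Position 0: 'a' vs 'd' => differ
  Position 1: 'c' vs 'a' => differ
  Position 2: 'b' vs 'c' => differ
  Position 3: 'c' vs 'c' => same
  Position 4: 'c' vs 'a' => differ
  Position 5: 'd' vs 'c' => differ
Total differences (Hamming distance): 5

5


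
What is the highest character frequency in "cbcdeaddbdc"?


Input: cbcdeaddbdc
Character counts:
  'a': 1
  'b': 2
  'c': 3
  'd': 4
  'e': 1
Maximum frequency: 4

4


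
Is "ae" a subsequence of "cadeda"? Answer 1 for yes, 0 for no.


Check if "ae" is a subsequence of "cadeda"
Greedy scan:
  Position 0 ('c'): no match needed
  Position 1 ('a'): matches sub[0] = 'a'
  Position 2 ('d'): no match needed
  Position 3 ('e'): matches sub[1] = 'e'
  Position 4 ('d'): no match needed
  Position 5 ('a'): no match needed
All 2 characters matched => is a subsequence

1


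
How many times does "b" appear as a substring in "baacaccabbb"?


Searching for "b" in "baacaccabbb"
Scanning each position:
  Position 0: "b" => MATCH
  Position 1: "a" => no
  Position 2: "a" => no
  Position 3: "c" => no
  Position 4: "a" => no
  Position 5: "c" => no
  Position 6: "c" => no
  Position 7: "a" => no
  Position 8: "b" => MATCH
  Position 9: "b" => MATCH
  Position 10: "b" => MATCH
Total occurrences: 4

4


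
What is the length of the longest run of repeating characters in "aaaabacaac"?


Input: "aaaabacaac"
Scanning for longest run:
  Position 1 ('a'): continues run of 'a', length=2
  Position 2 ('a'): continues run of 'a', length=3
  Position 3 ('a'): continues run of 'a', length=4
  Position 4 ('b'): new char, reset run to 1
  Position 5 ('a'): new char, reset run to 1
  Position 6 ('c'): new char, reset run to 1
  Position 7 ('a'): new char, reset run to 1
  Position 8 ('a'): continues run of 'a', length=2
  Position 9 ('c'): new char, reset run to 1
Longest run: 'a' with length 4

4


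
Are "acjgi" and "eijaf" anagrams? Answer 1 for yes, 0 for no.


Strings: "acjgi", "eijaf"
Sorted first:  acgij
Sorted second: aefij
Differ at position 1: 'c' vs 'e' => not anagrams

0


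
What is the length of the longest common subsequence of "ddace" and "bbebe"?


LCS of "ddace" and "bbebe"
DP table:
           b    b    e    b    e
      0    0    0    0    0    0
  d   0    0    0    0    0    0
  d   0    0    0    0    0    0
  a   0    0    0    0    0    0
  c   0    0    0    0    0    0
  e   0    0    0    1    1    1
LCS length = dp[5][5] = 1

1


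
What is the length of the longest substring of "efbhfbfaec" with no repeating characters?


Input: "efbhfbfaec"
Sliding window (track last position of each char):
  Position 0 ('e'): window [0,0] length 1 -- new best
  Position 1 ('f'): window [0,1] length 2 -- new best
  Position 2 ('b'): window [0,2] length 3 -- new best
  Position 3 ('h'): window [0,3] length 4 -- new best
  Position 4 ('f'): repeat (last at 1), move window start to 2
  Position 4 ('f'): window [2,4] length 3
  Position 5 ('b'): repeat (last at 2), move window start to 3
  Position 5 ('b'): window [3,5] length 3
  Position 6 ('f'): repeat (last at 4), move window start to 5
  Position 6 ('f'): window [5,6] length 2
  Position 7 ('a'): window [5,7] length 3
  Position 8 ('e'): window [5,8] length 4
  Position 9 ('c'): window [5,9] length 5 -- new best
Longest substring with no repeats: "bfaec" with length 5

5


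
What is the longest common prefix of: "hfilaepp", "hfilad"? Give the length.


Words: hfilaepp, hfilad
  Position 0: all 'h' => match
  Position 1: all 'f' => match
  Position 2: all 'i' => match
  Position 3: all 'l' => match
  Position 4: all 'a' => match
  Position 5: ('e', 'd') => mismatch, stop
LCP = "hfila" (length 5)

5


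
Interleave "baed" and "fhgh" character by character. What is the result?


Interleaving "baed" and "fhgh":
  Position 0: 'b' from first, 'f' from second => "bf"
  Position 1: 'a' from first, 'h' from second => "ah"
  Position 2: 'e' from first, 'g' from second => "eg"
  Position 3: 'd' from first, 'h' from second => "dh"
Result: bfahegdh

bfahegdh


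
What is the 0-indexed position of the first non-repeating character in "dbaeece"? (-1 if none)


Input: dbaeece
Character frequencies:
  'a': 1
  'b': 1
  'c': 1
  'd': 1
  'e': 3
Scanning left to right for freq == 1:
  Position 0 ('d'): unique! => answer = 0

0


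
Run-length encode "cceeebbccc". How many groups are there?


Input: cceeebbccc
Scanning for consecutive runs:
  Group 1: 'c' x 2 (positions 0-1)
  Group 2: 'e' x 3 (positions 2-4)
  Group 3: 'b' x 2 (positions 5-6)
  Group 4: 'c' x 3 (positions 7-9)
Total groups: 4

4


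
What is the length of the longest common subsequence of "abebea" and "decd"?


LCS of "abebea" and "decd"
DP table:
           d    e    c    d
      0    0    0    0    0
  a   0    0    0    0    0
  b   0    0    0    0    0
  e   0    0    1    1    1
  b   0    0    1    1    1
  e   0    0    1    1    1
  a   0    0    1    1    1
LCS length = dp[6][4] = 1

1


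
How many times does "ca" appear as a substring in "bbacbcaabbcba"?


Searching for "ca" in "bbacbcaabbcba"
Scanning each position:
  Position 0: "bb" => no
  Position 1: "ba" => no
  Position 2: "ac" => no
  Position 3: "cb" => no
  Position 4: "bc" => no
  Position 5: "ca" => MATCH
  Position 6: "aa" => no
  Position 7: "ab" => no
  Position 8: "bb" => no
  Position 9: "bc" => no
  Position 10: "cb" => no
  Position 11: "ba" => no
Total occurrences: 1

1


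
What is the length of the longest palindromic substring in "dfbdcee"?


Input: "dfbdcee"
Checking substrings for palindromes:
  [5:7] "ee" (len 2) => palindrome
Longest palindromic substring: "ee" with length 2

2


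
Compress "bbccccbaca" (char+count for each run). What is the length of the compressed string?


Input: bbccccbaca
Runs:
  'b' x 2 => "b2"
  'c' x 4 => "c4"
  'b' x 1 => "b1"
  'a' x 1 => "a1"
  'c' x 1 => "c1"
  'a' x 1 => "a1"
Compressed: "b2c4b1a1c1a1"
Compressed length: 12

12


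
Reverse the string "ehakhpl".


Input: ehakhpl
Reading characters right to left:
  Position 6: 'l'
  Position 5: 'p'
  Position 4: 'h'
  Position 3: 'k'
  Position 2: 'a'
  Position 1: 'h'
  Position 0: 'e'
Reversed: lphkahe

lphkahe


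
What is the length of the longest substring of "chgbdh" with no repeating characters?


Input: "chgbdh"
Sliding window (track last position of each char):
  Position 0 ('c'): window [0,0] length 1 -- new best
  Position 1 ('h'): window [0,1] length 2 -- new best
  Position 2 ('g'): window [0,2] length 3 -- new best
  Position 3 ('b'): window [0,3] length 4 -- new best
  Position 4 ('d'): window [0,4] length 5 -- new best
  Position 5 ('h'): repeat (last at 1), move window start to 2
  Position 5 ('h'): window [2,5] length 4
Longest substring with no repeats: "chgbd" with length 5

5


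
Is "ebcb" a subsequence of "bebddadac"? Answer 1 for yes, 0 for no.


Check if "ebcb" is a subsequence of "bebddadac"
Greedy scan:
  Position 0 ('b'): no match needed
  Position 1 ('e'): matches sub[0] = 'e'
  Position 2 ('b'): matches sub[1] = 'b'
  Position 3 ('d'): no match needed
  Position 4 ('d'): no match needed
  Position 5 ('a'): no match needed
  Position 6 ('d'): no match needed
  Position 7 ('a'): no match needed
  Position 8 ('c'): matches sub[2] = 'c'
Only matched 3/4 characters => not a subsequence

0


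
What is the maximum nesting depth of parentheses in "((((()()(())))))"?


Input: "((((()()(())))))"
Tracking depth:
  Position 0 '(': depth becomes 1
  Position 1 '(': depth becomes 2
  Position 2 '(': depth becomes 3
  Position 3 '(': depth becomes 4
  Position 4 '(': depth becomes 5
  Position 5 ')': depth becomes 4
  Position 6 '(': depth becomes 5
  Position 7 ')': depth becomes 4
  Position 8 '(': depth becomes 5
  Position 9 '(': depth becomes 6
  Position 10 ')': depth becomes 5
  Position 11 ')': depth becomes 4
  Position 12 ')': depth becomes 3
  Position 13 ')': depth becomes 2
  Position 14 ')': depth becomes 1
  Position 15 ')': depth becomes 0
Maximum depth reached: 6

6


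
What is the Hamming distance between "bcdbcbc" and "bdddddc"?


Comparing "bcdbcbc" and "bdddddc" position by position:
  Position 0: 'b' vs 'b' => same
  Position 1: 'c' vs 'd' => differ
  Position 2: 'd' vs 'd' => same
  Position 3: 'b' vs 'd' => differ
  Position 4: 'c' vs 'd' => differ
  Position 5: 'b' vs 'd' => differ
  Position 6: 'c' vs 'c' => same
Total differences (Hamming distance): 4

4


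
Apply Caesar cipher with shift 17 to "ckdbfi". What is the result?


Caesar cipher: shift "ckdbfi" by 17
  'c' (pos 2) + 17 = pos 19 = 't'
  'k' (pos 10) + 17 = pos 1 = 'b'
  'd' (pos 3) + 17 = pos 20 = 'u'
  'b' (pos 1) + 17 = pos 18 = 's'
  'f' (pos 5) + 17 = pos 22 = 'w'
  'i' (pos 8) + 17 = pos 25 = 'z'
Result: tbuswz

tbuswz


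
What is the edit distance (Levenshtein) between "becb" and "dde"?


Computing edit distance: "becb" -> "dde"
DP table:
           d    d    e
      0    1    2    3
  b   1    1    2    3
  e   2    2    2    2
  c   3    3    3    3
  b   4    4    4    4
Edit distance = dp[4][3] = 4

4


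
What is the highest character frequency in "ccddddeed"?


Input: ccddddeed
Character counts:
  'c': 2
  'd': 5
  'e': 2
Maximum frequency: 5

5


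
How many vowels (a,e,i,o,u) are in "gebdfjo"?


Input: gebdfjo
Checking each character:
  'g' at position 0: consonant
  'e' at position 1: vowel (running total: 1)
  'b' at position 2: consonant
  'd' at position 3: consonant
  'f' at position 4: consonant
  'j' at position 5: consonant
  'o' at position 6: vowel (running total: 2)
Total vowels: 2

2


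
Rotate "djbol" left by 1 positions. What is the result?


Input: "djbol", rotate left by 1
First 1 characters: "d"
Remaining characters: "jbol"
Concatenate remaining + first: "jbol" + "d" = "jbold"

jbold


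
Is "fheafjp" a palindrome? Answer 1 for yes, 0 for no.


Input: fheafjp
Reversed: pjfaehf
  Compare pos 0 ('f') with pos 6 ('p'): MISMATCH
  Compare pos 1 ('h') with pos 5 ('j'): MISMATCH
  Compare pos 2 ('e') with pos 4 ('f'): MISMATCH
Result: not a palindrome

0


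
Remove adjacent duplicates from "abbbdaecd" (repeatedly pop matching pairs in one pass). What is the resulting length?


Input: abbbdaecd
Stack-based adjacent duplicate removal:
  Read 'a': push. Stack: a
  Read 'b': push. Stack: ab
  Read 'b': matches stack top 'b' => pop. Stack: a
  Read 'b': push. Stack: ab
  Read 'd': push. Stack: abd
  Read 'a': push. Stack: abda
  Read 'e': push. Stack: abdae
  Read 'c': push. Stack: abdaec
  Read 'd': push. Stack: abdaecd
Final stack: "abdaecd" (length 7)

7


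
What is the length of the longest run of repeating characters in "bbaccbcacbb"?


Input: "bbaccbcacbb"
Scanning for longest run:
  Position 1 ('b'): continues run of 'b', length=2
  Position 2 ('a'): new char, reset run to 1
  Position 3 ('c'): new char, reset run to 1
  Position 4 ('c'): continues run of 'c', length=2
  Position 5 ('b'): new char, reset run to 1
  Position 6 ('c'): new char, reset run to 1
  Position 7 ('a'): new char, reset run to 1
  Position 8 ('c'): new char, reset run to 1
  Position 9 ('b'): new char, reset run to 1
  Position 10 ('b'): continues run of 'b', length=2
Longest run: 'b' with length 2

2


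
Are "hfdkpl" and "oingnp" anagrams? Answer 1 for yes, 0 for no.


Strings: "hfdkpl", "oingnp"
Sorted first:  dfhklp
Sorted second: ginnop
Differ at position 0: 'd' vs 'g' => not anagrams

0


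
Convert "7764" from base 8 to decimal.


Input: "7764" in base 8
Positional expansion:
  Digit '7' (value 7) x 8^3 = 3584
  Digit '7' (value 7) x 8^2 = 448
  Digit '6' (value 6) x 8^1 = 48
  Digit '4' (value 4) x 8^0 = 4
Sum = 4084

4084


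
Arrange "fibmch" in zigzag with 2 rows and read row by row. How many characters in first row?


Zigzag "fibmch" into 2 rows:
Placing characters:
  'f' => row 0
  'i' => row 1
  'b' => row 0
  'm' => row 1
  'c' => row 0
  'h' => row 1
Rows:
  Row 0: "fbc"
  Row 1: "imh"
First row length: 3

3


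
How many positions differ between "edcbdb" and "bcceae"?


Comparing "edcbdb" and "bcceae" position by position:
  Position 0: 'e' vs 'b' => DIFFER
  Position 1: 'd' vs 'c' => DIFFER
  Position 2: 'c' vs 'c' => same
  Position 3: 'b' vs 'e' => DIFFER
  Position 4: 'd' vs 'a' => DIFFER
  Position 5: 'b' vs 'e' => DIFFER
Positions that differ: 5

5


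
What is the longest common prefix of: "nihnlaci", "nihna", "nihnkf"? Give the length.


Words: nihnlaci, nihna, nihnkf
  Position 0: all 'n' => match
  Position 1: all 'i' => match
  Position 2: all 'h' => match
  Position 3: all 'n' => match
  Position 4: ('l', 'a', 'k') => mismatch, stop
LCP = "nihn" (length 4)

4


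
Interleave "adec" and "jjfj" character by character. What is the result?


Interleaving "adec" and "jjfj":
  Position 0: 'a' from first, 'j' from second => "aj"
  Position 1: 'd' from first, 'j' from second => "dj"
  Position 2: 'e' from first, 'f' from second => "ef"
  Position 3: 'c' from first, 'j' from second => "cj"
Result: ajdjefcj

ajdjefcj


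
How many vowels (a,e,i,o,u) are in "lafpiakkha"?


Input: lafpiakkha
Checking each character:
  'l' at position 0: consonant
  'a' at position 1: vowel (running total: 1)
  'f' at position 2: consonant
  'p' at position 3: consonant
  'i' at position 4: vowel (running total: 2)
  'a' at position 5: vowel (running total: 3)
  'k' at position 6: consonant
  'k' at position 7: consonant
  'h' at position 8: consonant
  'a' at position 9: vowel (running total: 4)
Total vowels: 4

4


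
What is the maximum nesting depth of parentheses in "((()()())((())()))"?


Input: "((()()())((())()))"
Tracking depth:
  Position 0 '(': depth becomes 1
  Position 1 '(': depth becomes 2
  Position 2 '(': depth becomes 3
  Position 3 ')': depth becomes 2
  Position 4 '(': depth becomes 3
  Position 5 ')': depth becomes 2
  Position 6 '(': depth becomes 3
  Position 7 ')': depth becomes 2
  Position 8 ')': depth becomes 1
  Position 9 '(': depth becomes 2
  Position 10 '(': depth becomes 3
  Position 11 '(': depth becomes 4
  Position 12 ')': depth becomes 3
  Position 13 ')': depth becomes 2
  Position 14 '(': depth becomes 3
  Position 15 ')': depth becomes 2
  Position 16 ')': depth becomes 1
  Position 17 ')': depth becomes 0
Maximum depth reached: 4

4


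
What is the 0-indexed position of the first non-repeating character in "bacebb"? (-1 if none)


Input: bacebb
Character frequencies:
  'a': 1
  'b': 3
  'c': 1
  'e': 1
Scanning left to right for freq == 1:
  Position 0 ('b'): freq=3, skip
  Position 1 ('a'): unique! => answer = 1

1


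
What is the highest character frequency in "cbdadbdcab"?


Input: cbdadbdcab
Character counts:
  'a': 2
  'b': 3
  'c': 2
  'd': 3
Maximum frequency: 3

3


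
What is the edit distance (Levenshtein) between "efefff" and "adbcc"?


Computing edit distance: "efefff" -> "adbcc"
DP table:
           a    d    b    c    c
      0    1    2    3    4    5
  e   1    1    2    3    4    5
  f   2    2    2    3    4    5
  e   3    3    3    3    4    5
  f   4    4    4    4    4    5
  f   5    5    5    5    5    5
  f   6    6    6    6    6    6
Edit distance = dp[6][5] = 6

6


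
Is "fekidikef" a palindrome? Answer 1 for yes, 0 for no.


Input: fekidikef
Reversed: fekidikef
  Compare pos 0 ('f') with pos 8 ('f'): match
  Compare pos 1 ('e') with pos 7 ('e'): match
  Compare pos 2 ('k') with pos 6 ('k'): match
  Compare pos 3 ('i') with pos 5 ('i'): match
Result: palindrome

1


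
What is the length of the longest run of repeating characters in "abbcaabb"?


Input: "abbcaabb"
Scanning for longest run:
  Position 1 ('b'): new char, reset run to 1
  Position 2 ('b'): continues run of 'b', length=2
  Position 3 ('c'): new char, reset run to 1
  Position 4 ('a'): new char, reset run to 1
  Position 5 ('a'): continues run of 'a', length=2
  Position 6 ('b'): new char, reset run to 1
  Position 7 ('b'): continues run of 'b', length=2
Longest run: 'b' with length 2

2


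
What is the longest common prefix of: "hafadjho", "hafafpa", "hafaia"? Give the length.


Words: hafadjho, hafafpa, hafaia
  Position 0: all 'h' => match
  Position 1: all 'a' => match
  Position 2: all 'f' => match
  Position 3: all 'a' => match
  Position 4: ('d', 'f', 'i') => mismatch, stop
LCP = "hafa" (length 4)

4


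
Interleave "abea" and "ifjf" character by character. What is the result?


Interleaving "abea" and "ifjf":
  Position 0: 'a' from first, 'i' from second => "ai"
  Position 1: 'b' from first, 'f' from second => "bf"
  Position 2: 'e' from first, 'j' from second => "ej"
  Position 3: 'a' from first, 'f' from second => "af"
Result: aibfejaf

aibfejaf


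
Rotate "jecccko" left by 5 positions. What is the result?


Input: "jecccko", rotate left by 5
First 5 characters: "jeccc"
Remaining characters: "ko"
Concatenate remaining + first: "ko" + "jeccc" = "kojeccc"

kojeccc


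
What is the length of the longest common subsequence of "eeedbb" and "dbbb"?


LCS of "eeedbb" and "dbbb"
DP table:
           d    b    b    b
      0    0    0    0    0
  e   0    0    0    0    0
  e   0    0    0    0    0
  e   0    0    0    0    0
  d   0    1    1    1    1
  b   0    1    2    2    2
  b   0    1    2    3    3
LCS length = dp[6][4] = 3

3


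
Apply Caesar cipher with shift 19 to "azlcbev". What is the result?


Caesar cipher: shift "azlcbev" by 19
  'a' (pos 0) + 19 = pos 19 = 't'
  'z' (pos 25) + 19 = pos 18 = 's'
  'l' (pos 11) + 19 = pos 4 = 'e'
  'c' (pos 2) + 19 = pos 21 = 'v'
  'b' (pos 1) + 19 = pos 20 = 'u'
  'e' (pos 4) + 19 = pos 23 = 'x'
  'v' (pos 21) + 19 = pos 14 = 'o'
Result: tsevuxo

tsevuxo


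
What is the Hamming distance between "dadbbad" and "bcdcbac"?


Comparing "dadbbad" and "bcdcbac" position by position:
  Position 0: 'd' vs 'b' => differ
  Position 1: 'a' vs 'c' => differ
  Position 2: 'd' vs 'd' => same
  Position 3: 'b' vs 'c' => differ
  Position 4: 'b' vs 'b' => same
  Position 5: 'a' vs 'a' => same
  Position 6: 'd' vs 'c' => differ
Total differences (Hamming distance): 4

4


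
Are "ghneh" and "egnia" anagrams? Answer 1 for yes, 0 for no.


Strings: "ghneh", "egnia"
Sorted first:  eghhn
Sorted second: aegin
Differ at position 0: 'e' vs 'a' => not anagrams

0


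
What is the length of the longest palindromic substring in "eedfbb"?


Input: "eedfbb"
Checking substrings for palindromes:
  [0:2] "ee" (len 2) => palindrome
  [4:6] "bb" (len 2) => palindrome
Longest palindromic substring: "ee" with length 2

2


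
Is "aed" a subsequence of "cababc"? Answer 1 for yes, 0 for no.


Check if "aed" is a subsequence of "cababc"
Greedy scan:
  Position 0 ('c'): no match needed
  Position 1 ('a'): matches sub[0] = 'a'
  Position 2 ('b'): no match needed
  Position 3 ('a'): no match needed
  Position 4 ('b'): no match needed
  Position 5 ('c'): no match needed
Only matched 1/3 characters => not a subsequence

0


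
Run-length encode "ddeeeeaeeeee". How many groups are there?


Input: ddeeeeaeeeee
Scanning for consecutive runs:
  Group 1: 'd' x 2 (positions 0-1)
  Group 2: 'e' x 4 (positions 2-5)
  Group 3: 'a' x 1 (positions 6-6)
  Group 4: 'e' x 5 (positions 7-11)
Total groups: 4

4


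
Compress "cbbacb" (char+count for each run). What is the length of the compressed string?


Input: cbbacb
Runs:
  'c' x 1 => "c1"
  'b' x 2 => "b2"
  'a' x 1 => "a1"
  'c' x 1 => "c1"
  'b' x 1 => "b1"
Compressed: "c1b2a1c1b1"
Compressed length: 10

10


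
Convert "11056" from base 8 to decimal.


Input: "11056" in base 8
Positional expansion:
  Digit '1' (value 1) x 8^4 = 4096
  Digit '1' (value 1) x 8^3 = 512
  Digit '0' (value 0) x 8^2 = 0
  Digit '5' (value 5) x 8^1 = 40
  Digit '6' (value 6) x 8^0 = 6
Sum = 4654

4654


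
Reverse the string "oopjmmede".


Input: oopjmmede
Reading characters right to left:
  Position 8: 'e'
  Position 7: 'd'
  Position 6: 'e'
  Position 5: 'm'
  Position 4: 'm'
  Position 3: 'j'
  Position 2: 'p'
  Position 1: 'o'
  Position 0: 'o'
Reversed: edemmjpoo

edemmjpoo


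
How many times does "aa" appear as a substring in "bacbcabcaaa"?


Searching for "aa" in "bacbcabcaaa"
Scanning each position:
  Position 0: "ba" => no
  Position 1: "ac" => no
  Position 2: "cb" => no
  Position 3: "bc" => no
  Position 4: "ca" => no
  Position 5: "ab" => no
  Position 6: "bc" => no
  Position 7: "ca" => no
  Position 8: "aa" => MATCH
  Position 9: "aa" => MATCH
Total occurrences: 2

2


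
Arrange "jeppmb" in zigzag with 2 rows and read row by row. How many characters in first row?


Zigzag "jeppmb" into 2 rows:
Placing characters:
  'j' => row 0
  'e' => row 1
  'p' => row 0
  'p' => row 1
  'm' => row 0
  'b' => row 1
Rows:
  Row 0: "jpm"
  Row 1: "epb"
First row length: 3

3


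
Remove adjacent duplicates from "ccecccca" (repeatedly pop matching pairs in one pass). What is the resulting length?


Input: ccecccca
Stack-based adjacent duplicate removal:
  Read 'c': push. Stack: c
  Read 'c': matches stack top 'c' => pop. Stack: (empty)
  Read 'e': push. Stack: e
  Read 'c': push. Stack: ec
  Read 'c': matches stack top 'c' => pop. Stack: e
  Read 'c': push. Stack: ec
  Read 'c': matches stack top 'c' => pop. Stack: e
  Read 'a': push. Stack: ea
Final stack: "ea" (length 2)

2


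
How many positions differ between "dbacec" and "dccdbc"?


Comparing "dbacec" and "dccdbc" position by position:
  Position 0: 'd' vs 'd' => same
  Position 1: 'b' vs 'c' => DIFFER
  Position 2: 'a' vs 'c' => DIFFER
  Position 3: 'c' vs 'd' => DIFFER
  Position 4: 'e' vs 'b' => DIFFER
  Position 5: 'c' vs 'c' => same
Positions that differ: 4

4


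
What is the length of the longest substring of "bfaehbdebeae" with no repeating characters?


Input: "bfaehbdebeae"
Sliding window (track last position of each char):
  Position 0 ('b'): window [0,0] length 1 -- new best
  Position 1 ('f'): window [0,1] length 2 -- new best
  Position 2 ('a'): window [0,2] length 3 -- new best
  Position 3 ('e'): window [0,3] length 4 -- new best
  Position 4 ('h'): window [0,4] length 5 -- new best
  Position 5 ('b'): repeat (last at 0), move window start to 1
  Position 5 ('b'): window [1,5] length 5
  Position 6 ('d'): window [1,6] length 6 -- new best
  Position 7 ('e'): repeat (last at 3), move window start to 4
  Position 7 ('e'): window [4,7] length 4
  Position 8 ('b'): repeat (last at 5), move window start to 6
  Position 8 ('b'): window [6,8] length 3
  Position 9 ('e'): repeat (last at 7), move window start to 8
  Position 9 ('e'): window [8,9] length 2
  Position 10 ('a'): window [8,10] length 3
  Position 11 ('e'): repeat (last at 9), move window start to 10
  Position 11 ('e'): window [10,11] length 2
Longest substring with no repeats: "faehbd" with length 6

6
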